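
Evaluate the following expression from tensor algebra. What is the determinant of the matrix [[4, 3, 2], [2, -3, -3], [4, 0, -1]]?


Expanding along the first row, det(A) = a11*M_11 - a12*M_12 + a13*M_13, where M_1j is the (1,j) minor.
Minor M_11 = -3*-1 - -3*0 = 3
Minor M_12 = 2*-1 - -3*4 = 10
Minor M_13 = 2*0 - -3*4 = 12
det = 4*(3) - 3*(10) + 2*(12)
    = 12 - 30 + 24
    = 6

6


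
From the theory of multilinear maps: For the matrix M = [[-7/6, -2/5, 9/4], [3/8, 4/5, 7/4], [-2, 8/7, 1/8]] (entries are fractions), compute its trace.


The trace is the sum of diagonal entries.
Diagonal: M[1,1] = -7/6, M[2,2] = 4/5, M[3,3] = 1/8
Tr(M) = -7/6 + 4/5 + 1/8
Computing step by step:
After adding M[1,1]: -7/6
After adding M[2,2]: -11/30
After adding M[3,3]: -29/120
Tr(M) = -29/120

-29/120


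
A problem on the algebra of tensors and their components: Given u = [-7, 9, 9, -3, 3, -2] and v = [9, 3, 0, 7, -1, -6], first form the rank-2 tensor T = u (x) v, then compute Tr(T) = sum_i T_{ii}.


The outer product gives T_{ij} = u_i v_j.
The trace (contraction) is Tr(T) = sum_i T_{ii} = sum_i u_i v_i.
Diagonal entries:
T_{11} = u_1 * v_1 = -7 * 9 = -63
T_{22} = u_2 * v_2 = 9 * 3 = 27
T_{33} = u_3 * v_3 = 9 * 0 = 0
T_{44} = u_4 * v_4 = -3 * 7 = -21
T_{55} = u_5 * v_5 = 3 * -1 = -3
T_{66} = u_6 * v_6 = -2 * -6 = 12
Tr(T) = -63 + 27 + 0 + -21 + -3 + 12 = -48

-48


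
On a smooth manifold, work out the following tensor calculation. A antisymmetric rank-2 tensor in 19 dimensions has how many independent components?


A antisymmetric rank-2 tensor in d dimensions has d(d-1)/2 independent components.
d = 19
d(d-1)/2 = 19 * 18 / 2 = 342 / 2 = 171

171


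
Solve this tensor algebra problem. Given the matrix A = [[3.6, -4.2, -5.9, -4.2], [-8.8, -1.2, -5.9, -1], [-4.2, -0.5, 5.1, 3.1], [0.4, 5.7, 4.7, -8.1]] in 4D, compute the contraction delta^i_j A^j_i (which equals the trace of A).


The contraction (trace) of a rank-2 tensor is the sum of its diagonal elements.
Diagonal entries: A[1,1] = 3.6, A[2,2] = -1.2, A[3,3] = 5.1, A[4,4] = -8.1
Tr(A) = 3.6 + -1.2 + 5.1 + -8.1 = -0.6

-0.6


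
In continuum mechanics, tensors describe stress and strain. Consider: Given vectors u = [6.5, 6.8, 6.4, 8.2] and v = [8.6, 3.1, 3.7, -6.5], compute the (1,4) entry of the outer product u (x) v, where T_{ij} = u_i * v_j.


The outer product entry T_{ij} = u_i * v_j.
We need i=1, j=4.
u_1 = 6.5, v_4 = -6.5
T_{1,4} = 6.5 * -6.5 = -42.25

-42.25


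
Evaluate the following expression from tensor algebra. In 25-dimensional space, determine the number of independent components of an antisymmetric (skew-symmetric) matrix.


An antisymmetric rank-2 tensor satisfies A_{ij} = -A_{ji}, so diagonal entries are zero.
The independent components are the upper-triangular entries: C(n, 2) = n(n-1)/2.
n = 25
C(25, 2) = 25 * 24 / 2 = 600 / 2 = 300

300


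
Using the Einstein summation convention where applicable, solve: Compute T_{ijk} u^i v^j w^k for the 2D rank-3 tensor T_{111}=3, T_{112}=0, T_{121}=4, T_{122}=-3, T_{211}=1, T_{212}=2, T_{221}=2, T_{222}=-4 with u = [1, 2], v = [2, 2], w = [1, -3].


S = sum over i,j,k of T_{ijk} u_i v_j w_k. Expanding all 8 terms:
T_{111}*u_1*v_1*w_1 = 3*1*2*1 = 6  (running total: 6)
T_{112}*u_1*v_1*w_2 = 0*1*2*-3 = 0  (running total: 6)
T_{121}*u_1*v_2*w_1 = 4*1*2*1 = 8  (running total: 14)
T_{122}*u_1*v_2*w_2 = -3*1*2*-3 = 18  (running total: 32)
T_{211}*u_2*v_1*w_1 = 1*2*2*1 = 4  (running total: 36)
T_{212}*u_2*v_1*w_2 = 2*2*2*-3 = -24  (running total: 12)
T_{221}*u_2*v_2*w_1 = 2*2*2*1 = 8  (running total: 20)
T_{222}*u_2*v_2*w_2 = -4*2*2*-3 = 48  (running total: 68)
S = 68

68


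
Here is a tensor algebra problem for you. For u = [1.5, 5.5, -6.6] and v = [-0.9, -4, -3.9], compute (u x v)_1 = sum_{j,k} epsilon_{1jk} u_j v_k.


(u x v)_1 = sum_{j,k} epsilon_{1jk} u_j v_k. Only permutations of (1,2,3) contribute; the two non-zero terms are:
eps_{123} u_2 v_3 = 1 * 5.5 * -3.9 = -21.45
eps_{132} u_3 v_2 = -1 * -6.6 * -4 = -26.4
(u x v)_1 = -47.85

-47.85


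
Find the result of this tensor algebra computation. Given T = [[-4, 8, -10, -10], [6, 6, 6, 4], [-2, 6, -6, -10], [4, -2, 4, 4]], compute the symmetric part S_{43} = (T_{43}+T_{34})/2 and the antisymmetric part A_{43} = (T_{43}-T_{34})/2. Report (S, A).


T_{43} = 4
T_{34} = -10
S_{43} = (4 + -10)/2 = -6/2 = -3
A_{43} = (4 - -10)/2 = 14/2 = 7
Check: S + A = -3 + 7 = 4 = T_{43}.

(-3, 7)


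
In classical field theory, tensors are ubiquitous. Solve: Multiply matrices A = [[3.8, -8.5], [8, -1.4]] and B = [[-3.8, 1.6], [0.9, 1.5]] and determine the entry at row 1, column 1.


(AB)_{ij} = sum_k A_{ik} B_{kj}.
For i=1, j=1:
A_{11} * B_{11} = 3.8 * -3.8 = -14.44
A_{12} * B_{21} = -8.5 * 0.9 = -7.65
Sum = -14.44 + -7.65 = -22.09

-22.09


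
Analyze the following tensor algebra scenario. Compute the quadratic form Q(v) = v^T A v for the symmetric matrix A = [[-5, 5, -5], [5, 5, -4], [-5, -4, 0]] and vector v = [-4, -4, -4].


First compute Av:
(Av)_1 = -5*-4 + 5*-4 + -5*-4 = 20
(Av)_2 = 5*-4 + 5*-4 + -4*-4 = -24
(Av)_3 = -5*-4 + -4*-4 + 0*-4 = 36
Av = [20, -24, 36]
Then v^T (Av) = -4*20 + -4*-24 + -4*36
= -80 + 96 + -144 = -128

-128


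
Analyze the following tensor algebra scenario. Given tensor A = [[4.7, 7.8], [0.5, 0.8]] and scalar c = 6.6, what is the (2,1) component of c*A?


Scalar multiplication: (cA)_{ij} = c * A_{ij}.
c = 6.6
A_{21} = 0.5
(cA)_{21} = 6.6 * 0.5 = 3.3

3.3


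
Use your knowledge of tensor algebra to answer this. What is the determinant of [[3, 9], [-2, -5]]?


For a 2x2 matrix [[a, b], [c, d]], det = a*d - b*c.
a = 3, b = 9, c = -2, d = -5
a*d = 3 * -5 = -15
b*c = 9 * -2 = -18
det = -15 - -18 = 3

3


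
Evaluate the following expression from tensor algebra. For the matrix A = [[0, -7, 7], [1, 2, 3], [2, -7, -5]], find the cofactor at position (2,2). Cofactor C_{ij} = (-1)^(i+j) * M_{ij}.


To find cofactor C_{22}, delete row 2 and column 2.
The resulting 2x2 submatrix is: [[0, 7], [2, -5]]
Minor M_{22} = 0*-5 - 7*2
  = 0 - 14 = -14
Sign = (-1)^(2+2) = (-1)^4 = 1
Cofactor C_{22} = 1 * -14 = -14

-14


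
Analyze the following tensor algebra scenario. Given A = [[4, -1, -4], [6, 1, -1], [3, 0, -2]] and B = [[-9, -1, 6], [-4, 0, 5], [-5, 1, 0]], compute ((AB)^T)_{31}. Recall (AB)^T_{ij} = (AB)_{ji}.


(AB)^T_{ij} = (AB)_{ji} = sum_k A_{jk} B_{ki}.
For i=3, j=1 we need (AB)_{13}:
A_{11} * B_{13} = 4 * 6 = 24
A_{12} * B_{23} = -1 * 5 = -5
A_{13} * B_{33} = -4 * 0 = 0
Sum = 24 + -5 + 0 = 19

19


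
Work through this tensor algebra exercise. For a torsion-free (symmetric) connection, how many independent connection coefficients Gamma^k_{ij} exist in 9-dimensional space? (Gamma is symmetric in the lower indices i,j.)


Christoffel symbols Gamma^k_{ij} are symmetric in i,j, so there are d * d(d+1)/2 independent symbols.
d = 9
d(d+1)/2 = 9 * 10 / 2 = 45
Total = 9 * 45 = 405

405


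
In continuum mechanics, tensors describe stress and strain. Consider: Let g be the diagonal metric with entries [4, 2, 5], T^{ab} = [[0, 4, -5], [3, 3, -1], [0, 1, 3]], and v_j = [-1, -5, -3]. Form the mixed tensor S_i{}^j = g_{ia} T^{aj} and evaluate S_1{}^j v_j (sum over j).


Step 1: lower the first index. For a diagonal metric, g_{ia} T^{aj} = g_{ii} T^{ij} (no sum on i).
g_{11} = 4
S_1{}^1 = 4 * T^{11} = 4 * 0 = 0
S_1{}^2 = 4 * T^{12} = 4 * 4 = 16
S_1{}^3 = 4 * T^{13} = 4 * -5 = -20
Step 2: contract S_1{}^j with v_j.
S_1{}^1 * v_1 = 0 * -1 = 0
S_1{}^2 * v_2 = 16 * -5 = -80
S_1{}^3 * v_3 = -20 * -3 = 60
Result = 0 + -80 + 60 = -20

-20


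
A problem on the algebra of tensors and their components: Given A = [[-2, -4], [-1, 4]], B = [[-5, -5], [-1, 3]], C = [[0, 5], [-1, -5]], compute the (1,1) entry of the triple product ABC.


(ABC)_{11} = sum_m (AB)_{1m} C_{m1}. First compute row 1 of AB.
(AB)_{11} = -2*-5 + -4*-1 = 14
(AB)_{12} = -2*-5 + -4*3 = -2
Now contract with column 1 of C:
(AB)_{11} * C_{11} = 14 * 0 = 0
(AB)_{12} * C_{21} = -2 * -1 = 2
(ABC)_{11} = 0 + 2 = 2

2


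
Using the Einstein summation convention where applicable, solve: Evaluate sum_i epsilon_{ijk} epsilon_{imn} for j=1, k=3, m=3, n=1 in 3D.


Using the identity: epsilon_{ijk} epsilon_{imn} = delta_{jm} delta_{kn} - delta_{jn} delta_{km}.
delta_{13} = 0
delta_{31} = 0
delta_{11} = 1
delta_{33} = 1
Result = 0 * 0 - 1 * 1 = 0 - 1 = -1

-1


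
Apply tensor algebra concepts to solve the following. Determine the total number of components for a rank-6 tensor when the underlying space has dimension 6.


The number of components of a rank-r tensor in d dimensions is d^r.
Here d = 6 and r = 6.
6^6 = 46656

46656


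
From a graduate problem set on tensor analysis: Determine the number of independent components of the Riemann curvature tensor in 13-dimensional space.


The Riemann tensor in d dimensions has d^2(d^2 - 1)/12 independent components.
d = 13, so d^2 = 169
d^2 - 1 = 168
d^2(d^2 - 1) = 169 * 168 = 28392
Divide by 12: 28392 / 12 = 2366

2366


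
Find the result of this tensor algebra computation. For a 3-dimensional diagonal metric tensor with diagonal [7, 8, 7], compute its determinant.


For a diagonal metric, the determinant is the product of diagonal entries.
Diagonal entries: 7, 8, 7
det(g) = 7 * 8 * 7 = 392

392


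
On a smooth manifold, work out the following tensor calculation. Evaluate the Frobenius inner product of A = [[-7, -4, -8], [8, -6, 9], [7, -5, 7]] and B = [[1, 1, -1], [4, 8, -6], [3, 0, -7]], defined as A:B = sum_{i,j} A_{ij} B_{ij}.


A:B = sum over all i,j of A_{ij} * B_{ij}.
Row 1: -7*1=-7, -4*1=-4, -8*-1=8 => row sum = -3
Row 2: 8*4=32, -6*8=-48, 9*-6=-54 => row sum = -70
Row 3: 7*3=21, -5*0=0, 7*-7=-49 => row sum = -28
Total = -3 + -70 + -28 = -101

-101


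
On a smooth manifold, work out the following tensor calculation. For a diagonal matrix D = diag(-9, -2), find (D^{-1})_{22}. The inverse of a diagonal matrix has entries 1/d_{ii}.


For a diagonal matrix, the inverse has entries (D^{-1})_{ii} = 1/d_{ii}.
The diagonal entries are: d_{11} = -9, d_{22} = -2
We need (D^{-1})_{22} = 1/d_{22} = 1/-2 = -1/2

-1/2


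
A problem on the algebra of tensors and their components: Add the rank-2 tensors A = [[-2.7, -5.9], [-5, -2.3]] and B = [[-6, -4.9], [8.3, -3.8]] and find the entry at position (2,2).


Tensor addition is component-wise: (A + B)_{ij} = A_{ij} + B_{ij}.
A_{22} = -2.3
B_{22} = -3.8
(A + B)_{22} = -2.3 + -3.8 = -6.1

-6.1


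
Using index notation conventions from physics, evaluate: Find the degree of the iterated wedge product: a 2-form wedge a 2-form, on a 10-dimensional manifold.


The degree of a wedge product is the sum of the degrees of the individual forms.
Degrees: 2, 2
Total degree = 2 + 2 = 4

4


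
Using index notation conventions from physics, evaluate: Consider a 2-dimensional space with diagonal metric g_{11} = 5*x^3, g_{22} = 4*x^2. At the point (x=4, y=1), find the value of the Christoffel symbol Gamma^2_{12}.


For a diagonal metric, Gamma^k_{ij} = (1/2) g^{kk} (dg_{ik}/dx_j + dg_{jk}/dx_i - dg_{ij}/dx_k).
The metric is diagonal, so g_{ab} = 0 for a != b.
At the given point: g_{11} = 320, g_{22} = 64
g^{22} = 1/64
dg_{12}/dx_2 = 0 (off-diagonal)
dg_{22}/dx_1 = dg_{22}/dx_1 = 32
dg_{12}/dx_2 = 0 (off-diagonal)
Numerator = 0 + 32 - 0 = 32
Gamma^2_{12} = 32 / (2 * 64) = 1/4

1/4


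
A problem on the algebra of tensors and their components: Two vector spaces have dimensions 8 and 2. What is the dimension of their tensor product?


The dimension of a tensor product is the product of dimensions.
dim(V) = 8, dim(W) = 2
dim(V (x) W) = 8 * 2 = 16

16


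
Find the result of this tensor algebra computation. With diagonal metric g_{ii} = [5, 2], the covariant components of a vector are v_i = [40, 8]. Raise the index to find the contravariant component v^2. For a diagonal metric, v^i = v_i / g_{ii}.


To raise an index with a diagonal metric: v^i = v_i / g_{ii}.
For index 2: v_2 = 8, g_{22} = 2
v^2 = 8 / 2 = 4

4


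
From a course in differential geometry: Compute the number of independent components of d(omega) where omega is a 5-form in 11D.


The exterior derivative of a p-form is a (p+1)-form.
Its number of independent components is C(n, p+1).
n = 11, p+1 = 6
C(11, 6) = 462

462


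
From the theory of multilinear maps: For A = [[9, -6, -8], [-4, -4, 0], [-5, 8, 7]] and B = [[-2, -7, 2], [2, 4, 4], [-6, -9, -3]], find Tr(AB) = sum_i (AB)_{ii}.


Tr(AB) = sum_i (AB)_{ii} where (AB)_{ii} = sum_k A_{ik} B_{ki}.
(AB)_{11} = 9*-2 + -6*2 + -8*-6 = 18
(AB)_{22} = -4*-7 + -4*4 + 0*-9 = 12
(AB)_{33} = -5*2 + 8*4 + 7*-3 = 1
Tr(AB) = 18 + 12 + 1 = 31

31


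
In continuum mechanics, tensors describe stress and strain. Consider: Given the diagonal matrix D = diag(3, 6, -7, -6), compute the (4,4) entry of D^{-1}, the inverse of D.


For a diagonal matrix, the inverse has entries (D^{-1})_{ii} = 1/d_{ii}.
The diagonal entries are: d_{11} = 3, d_{22} = 6, d_{33} = -7, d_{44} = -6
We need (D^{-1})_{44} = 1/d_{44} = 1/-6 = -1/6

-1/6


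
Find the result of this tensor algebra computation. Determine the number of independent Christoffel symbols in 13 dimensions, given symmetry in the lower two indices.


Christoffel symbols Gamma^k_{ij} are symmetric in i,j, so there are d * d(d+1)/2 independent symbols.
d = 13
d(d+1)/2 = 13 * 14 / 2 = 91
Total = 13 * 91 = 1183

1183


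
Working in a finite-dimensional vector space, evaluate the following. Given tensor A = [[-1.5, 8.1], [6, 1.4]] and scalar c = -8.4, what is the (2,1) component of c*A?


Scalar multiplication: (cA)_{ij} = c * A_{ij}.
c = -8.4
A_{21} = 6
(cA)_{21} = -8.4 * 6 = -50.4

-50.4


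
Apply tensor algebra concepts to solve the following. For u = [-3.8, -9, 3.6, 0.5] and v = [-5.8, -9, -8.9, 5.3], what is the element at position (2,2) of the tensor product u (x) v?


The outer product entry T_{ij} = u_i * v_j.
We need i=2, j=2.
u_2 = -9, v_2 = -9
T_{2,2} = -9 * -9 = 81

81


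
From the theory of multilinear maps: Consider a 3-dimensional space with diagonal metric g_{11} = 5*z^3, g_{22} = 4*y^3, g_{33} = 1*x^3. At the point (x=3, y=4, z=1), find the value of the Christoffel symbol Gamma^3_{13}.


For a diagonal metric, Gamma^k_{ij} = (1/2) g^{kk} (dg_{ik}/dx_j + dg_{jk}/dx_i - dg_{ij}/dx_k).
The metric is diagonal, so g_{ab} = 0 for a != b.
At the given point: g_{11} = 5, g_{22} = 256, g_{33} = 27
g^{33} = 1/27
dg_{13}/dx_3 = 0 (off-diagonal)
dg_{33}/dx_1 = dg_{33}/dx_1 = 27
dg_{13}/dx_3 = 0 (off-diagonal)
Numerator = 0 + 27 - 0 = 27
Gamma^3_{13} = 27 / (2 * 27) = 1/2

1/2


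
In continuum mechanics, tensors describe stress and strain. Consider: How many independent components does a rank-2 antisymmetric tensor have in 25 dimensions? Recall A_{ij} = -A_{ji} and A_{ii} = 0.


An antisymmetric rank-2 tensor satisfies A_{ij} = -A_{ji}, so diagonal entries are zero.
The independent components are the upper-triangular entries: C(n, 2) = n(n-1)/2.
n = 25
C(25, 2) = 25 * 24 / 2 = 600 / 2 = 300

300


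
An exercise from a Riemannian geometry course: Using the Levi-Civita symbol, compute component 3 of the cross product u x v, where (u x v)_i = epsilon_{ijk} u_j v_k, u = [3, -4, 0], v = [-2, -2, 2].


(u x v)_3 = sum_{j,k} epsilon_{3jk} u_j v_k. Only permutations of (1,2,3) contribute; the two non-zero terms are:
eps_{312} u_1 v_2 = 1 * 3 * -2 = -6
eps_{321} u_2 v_1 = -1 * -4 * -2 = -8
(u x v)_3 = -14

-14


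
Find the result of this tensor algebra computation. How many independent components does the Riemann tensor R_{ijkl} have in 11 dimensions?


The Riemann tensor in d dimensions has d^2(d^2 - 1)/12 independent components.
d = 11, so d^2 = 121
d^2 - 1 = 120
d^2(d^2 - 1) = 121 * 120 = 14520
Divide by 12: 14520 / 12 = 1210

1210


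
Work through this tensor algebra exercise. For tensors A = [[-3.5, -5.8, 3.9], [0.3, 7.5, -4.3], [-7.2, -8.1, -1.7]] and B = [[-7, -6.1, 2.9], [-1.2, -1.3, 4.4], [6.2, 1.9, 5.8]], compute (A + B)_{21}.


Tensor addition is component-wise: (A + B)_{ij} = A_{ij} + B_{ij}.
A_{21} = 0.3
B_{21} = -1.2
(A + B)_{21} = 0.3 + -1.2 = -0.9

-0.9


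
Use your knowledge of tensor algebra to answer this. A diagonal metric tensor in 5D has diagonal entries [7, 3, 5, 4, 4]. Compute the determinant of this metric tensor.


For a diagonal metric, the determinant is the product of diagonal entries.
Diagonal entries: 7, 3, 5, 4, 4
det(g) = 7 * 3 * 5 * 4 * 4 = 1680

1680


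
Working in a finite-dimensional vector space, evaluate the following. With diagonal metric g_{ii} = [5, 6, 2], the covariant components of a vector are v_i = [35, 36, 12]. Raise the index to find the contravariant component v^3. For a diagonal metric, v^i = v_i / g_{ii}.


To raise an index with a diagonal metric: v^i = v_i / g_{ii}.
For index 3: v_3 = 12, g_{33} = 2
v^3 = 12 / 2 = 6

6


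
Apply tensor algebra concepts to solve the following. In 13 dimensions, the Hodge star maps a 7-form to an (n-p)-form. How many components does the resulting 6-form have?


The Hodge dual of a p-form on an n-dimensional manifold is an (n-p)-form.
n = 13, p = 7, so dual degree = 13 - 7 = 6
The number of components is C(n, n-p) = C(13, 6) = 1716

1716


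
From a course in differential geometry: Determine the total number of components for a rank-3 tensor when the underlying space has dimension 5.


The number of components of a rank-r tensor in d dimensions is d^r.
Here d = 5 and r = 3.
5^3 = 125

125


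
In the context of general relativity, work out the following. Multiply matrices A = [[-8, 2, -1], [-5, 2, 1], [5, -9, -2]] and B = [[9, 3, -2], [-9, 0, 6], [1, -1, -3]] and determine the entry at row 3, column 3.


(AB)_{ij} = sum_k A_{ik} B_{kj}.
For i=3, j=3:
A_{31} * B_{13} = 5 * -2 = -10
A_{32} * B_{23} = -9 * 6 = -54
A_{33} * B_{33} = -2 * -3 = 6
Sum = -10 + -54 + 6 = -58

-58


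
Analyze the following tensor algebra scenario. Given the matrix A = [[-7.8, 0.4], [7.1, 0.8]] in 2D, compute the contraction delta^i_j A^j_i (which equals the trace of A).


The contraction (trace) of a rank-2 tensor is the sum of its diagonal elements.
Diagonal entries: A[1,1] = -7.8, A[2,2] = 0.8
Tr(A) = -7.8 + 0.8 = -7

-7


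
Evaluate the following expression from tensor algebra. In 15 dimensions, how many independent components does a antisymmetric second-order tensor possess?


A antisymmetric rank-2 tensor in d dimensions has d(d-1)/2 independent components.
d = 15
d(d-1)/2 = 15 * 14 / 2 = 210 / 2 = 105

105


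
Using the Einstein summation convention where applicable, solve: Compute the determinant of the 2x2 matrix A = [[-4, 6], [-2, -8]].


For a 2x2 matrix [[a, b], [c, d]], det = a*d - b*c.
a = -4, b = 6, c = -2, d = -8
a*d = -4 * -8 = 32
b*c = 6 * -2 = -12
det = 32 - -12 = 44

44


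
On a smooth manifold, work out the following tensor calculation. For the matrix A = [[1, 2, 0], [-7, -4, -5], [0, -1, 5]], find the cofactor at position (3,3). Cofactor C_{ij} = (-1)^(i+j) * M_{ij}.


To find cofactor C_{33}, delete row 3 and column 3.
The resulting 2x2 submatrix is: [[1, 2], [-7, -4]]
Minor M_{33} = 1*-4 - 2*-7
  = -4 - -14 = 10
Sign = (-1)^(3+3) = (-1)^6 = 1
Cofactor C_{33} = 1 * 10 = 10

10


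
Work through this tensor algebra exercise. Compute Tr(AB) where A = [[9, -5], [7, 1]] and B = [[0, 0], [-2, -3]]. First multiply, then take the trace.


Tr(AB) = sum_i (AB)_{ii} where (AB)_{ii} = sum_k A_{ik} B_{ki}.
(AB)_{11} = 9*0 + -5*-2 = 10
(AB)_{22} = 7*0 + 1*-3 = -3
Tr(AB) = 10 + -3 = 7

7


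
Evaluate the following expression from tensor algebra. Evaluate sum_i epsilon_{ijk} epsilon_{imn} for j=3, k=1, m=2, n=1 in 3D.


Using the identity: epsilon_{ijk} epsilon_{imn} = delta_{jm} delta_{kn} - delta_{jn} delta_{km}.
delta_{32} = 0
delta_{11} = 1
delta_{31} = 0
delta_{12} = 0
Result = 0 * 1 - 0 * 0 = 0 - 0 = 0

0


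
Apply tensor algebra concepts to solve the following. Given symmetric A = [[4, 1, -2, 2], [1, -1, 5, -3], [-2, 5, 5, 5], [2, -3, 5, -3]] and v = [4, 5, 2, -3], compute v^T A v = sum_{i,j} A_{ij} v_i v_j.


First compute Av:
(Av)_1 = 4*4 + 1*5 + -2*2 + 2*-3 = 11
(Av)_2 = 1*4 + -1*5 + 5*2 + -3*-3 = 18
(Av)_3 = -2*4 + 5*5 + 5*2 + 5*-3 = 12
(Av)_4 = 2*4 + -3*5 + 5*2 + -3*-3 = 12
Av = [11, 18, 12, 12]
Then v^T (Av) = 4*11 + 5*18 + 2*12 + -3*12
= 44 + 90 + 24 + -36 = 122

122


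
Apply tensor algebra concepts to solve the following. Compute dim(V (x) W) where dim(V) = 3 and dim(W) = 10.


The dimension of a tensor product is the product of dimensions.
dim(V) = 3, dim(W) = 10
dim(V (x) W) = 3 * 10 = 30

30


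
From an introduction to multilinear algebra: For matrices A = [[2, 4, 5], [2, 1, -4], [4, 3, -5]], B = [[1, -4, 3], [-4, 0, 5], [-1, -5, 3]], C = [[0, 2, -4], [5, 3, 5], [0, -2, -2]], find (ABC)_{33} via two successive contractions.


(ABC)_{33} = sum_m (AB)_{3m} C_{m3}. First compute row 3 of AB.
(AB)_{31} = 4*1 + 3*-4 + -5*-1 = -3
(AB)_{32} = 4*-4 + 3*0 + -5*-5 = 9
(AB)_{33} = 4*3 + 3*5 + -5*3 = 12
Now contract with column 3 of C:
(AB)_{31} * C_{13} = -3 * -4 = 12
(AB)_{32} * C_{23} = 9 * 5 = 45
(AB)_{33} * C_{33} = 12 * -2 = -24
(ABC)_{33} = 12 + 45 + -24 = 33

33


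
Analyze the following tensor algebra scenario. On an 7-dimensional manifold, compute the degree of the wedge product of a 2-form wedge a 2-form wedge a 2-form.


The degree of a wedge product is the sum of the degrees of the individual forms.
Degrees: 2, 2, 2
Total degree = 2 + 2 + 2 = 6

6


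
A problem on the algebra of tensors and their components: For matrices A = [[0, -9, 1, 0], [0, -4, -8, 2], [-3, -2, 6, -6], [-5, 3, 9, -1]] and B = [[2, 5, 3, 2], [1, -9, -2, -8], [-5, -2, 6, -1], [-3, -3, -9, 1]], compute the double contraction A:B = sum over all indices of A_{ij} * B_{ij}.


A:B = sum over all i,j of A_{ij} * B_{ij}.
Row 1: 0*2=0, -9*5=-45, 1*3=3, 0*2=0 => row sum = -42
Row 2: 0*1=0, -4*-9=36, -8*-2=16, 2*-8=-16 => row sum = 36
Row 3: -3*-5=15, -2*-2=4, 6*6=36, -6*-1=6 => row sum = 61
Row 4: -5*-3=15, 3*-3=-9, 9*-9=-81, -1*1=-1 => row sum = -76
Total = -42 + 36 + 61 + -76 = -21

-21


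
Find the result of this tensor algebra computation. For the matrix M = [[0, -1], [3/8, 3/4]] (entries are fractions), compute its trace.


The trace is the sum of diagonal entries.
Diagonal: M[1,1] = 0, M[2,2] = 3/4
Tr(M) = 0 + 3/4
Computing step by step:
After adding M[1,1]: 0
After adding M[2,2]: 3/4
Tr(M) = 3/4

3/4


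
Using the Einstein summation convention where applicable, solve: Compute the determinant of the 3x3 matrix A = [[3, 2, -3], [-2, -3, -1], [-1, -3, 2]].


Expanding along the first row, det(A) = a11*M_11 - a12*M_12 + a13*M_13, where M_1j is the (1,j) minor.
Minor M_11 = -3*2 - -1*-3 = -9
Minor M_12 = -2*2 - -1*-1 = -5
Minor M_13 = -2*-3 - -3*-1 = 3
det = 3*(-9) - 2*(-5) + -3*(3)
    = -27 - -10 + -9
    = -26

-26


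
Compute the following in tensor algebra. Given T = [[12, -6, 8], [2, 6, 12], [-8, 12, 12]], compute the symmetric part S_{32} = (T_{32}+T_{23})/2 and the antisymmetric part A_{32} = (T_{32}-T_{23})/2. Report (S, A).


T_{32} = 12
T_{23} = 12
S_{32} = (12 + 12)/2 = 24/2 = 12
A_{32} = (12 - 12)/2 = 0/2 = 0
Check: S + A = 12 + 0 = 12 = T_{32}.

(12, 0)


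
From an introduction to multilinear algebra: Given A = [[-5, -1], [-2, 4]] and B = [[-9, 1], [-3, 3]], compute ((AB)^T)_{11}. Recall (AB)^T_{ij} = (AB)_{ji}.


(AB)^T_{ij} = (AB)_{ji} = sum_k A_{jk} B_{ki}.
For i=1, j=1 we need (AB)_{11}:
A_{11} * B_{11} = -5 * -9 = 45
A_{12} * B_{21} = -1 * -3 = 3
Sum = 45 + 3 = 48

48


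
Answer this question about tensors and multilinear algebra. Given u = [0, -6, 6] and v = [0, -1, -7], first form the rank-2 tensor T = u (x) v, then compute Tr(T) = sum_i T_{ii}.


The outer product gives T_{ij} = u_i v_j.
The trace (contraction) is Tr(T) = sum_i T_{ii} = sum_i u_i v_i.
Diagonal entries:
T_{11} = u_1 * v_1 = 0 * 0 = 0
T_{22} = u_2 * v_2 = -6 * -1 = 6
T_{33} = u_3 * v_3 = 6 * -7 = -42
Tr(T) = 0 + 6 + -42 = -36

-36


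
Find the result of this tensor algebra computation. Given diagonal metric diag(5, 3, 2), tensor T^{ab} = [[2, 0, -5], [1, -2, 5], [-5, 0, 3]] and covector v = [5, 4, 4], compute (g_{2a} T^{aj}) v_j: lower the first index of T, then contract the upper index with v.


Step 1: lower the first index. For a diagonal metric, g_{ia} T^{aj} = g_{ii} T^{ij} (no sum on i).
g_{22} = 3
S_2{}^1 = 3 * T^{21} = 3 * 1 = 3
S_2{}^2 = 3 * T^{22} = 3 * -2 = -6
S_2{}^3 = 3 * T^{23} = 3 * 5 = 15
Step 2: contract S_2{}^j with v_j.
S_2{}^1 * v_1 = 3 * 5 = 15
S_2{}^2 * v_2 = -6 * 4 = -24
S_2{}^3 * v_3 = 15 * 4 = 60
Result = 15 + -24 + 60 = 51

51


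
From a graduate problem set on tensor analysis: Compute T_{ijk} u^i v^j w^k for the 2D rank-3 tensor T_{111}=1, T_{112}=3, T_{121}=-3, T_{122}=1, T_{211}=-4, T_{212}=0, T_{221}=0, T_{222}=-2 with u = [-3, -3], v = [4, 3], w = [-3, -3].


S = sum over i,j,k of T_{ijk} u_i v_j w_k. Expanding all 8 terms:
T_{111}*u_1*v_1*w_1 = 1*-3*4*-3 = 36  (running total: 36)
T_{112}*u_1*v_1*w_2 = 3*-3*4*-3 = 108  (running total: 144)
T_{121}*u_1*v_2*w_1 = -3*-3*3*-3 = -81  (running total: 63)
T_{122}*u_1*v_2*w_2 = 1*-3*3*-3 = 27  (running total: 90)
T_{211}*u_2*v_1*w_1 = -4*-3*4*-3 = -144  (running total: -54)
T_{212}*u_2*v_1*w_2 = 0*-3*4*-3 = 0  (running total: -54)
T_{221}*u_2*v_2*w_1 = 0*-3*3*-3 = 0  (running total: -54)
T_{222}*u_2*v_2*w_2 = -2*-3*3*-3 = -54  (running total: -108)
S = -108

-108


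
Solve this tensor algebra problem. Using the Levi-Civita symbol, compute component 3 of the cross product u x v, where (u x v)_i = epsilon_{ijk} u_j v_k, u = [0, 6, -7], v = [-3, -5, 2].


(u x v)_3 = sum_{j,k} epsilon_{3jk} u_j v_k. Only permutations of (1,2,3) contribute; the two non-zero terms are:
eps_{312} u_1 v_2 = 1 * 0 * -5 = 0
eps_{321} u_2 v_1 = -1 * 6 * -3 = 18
(u x v)_3 = 18

18


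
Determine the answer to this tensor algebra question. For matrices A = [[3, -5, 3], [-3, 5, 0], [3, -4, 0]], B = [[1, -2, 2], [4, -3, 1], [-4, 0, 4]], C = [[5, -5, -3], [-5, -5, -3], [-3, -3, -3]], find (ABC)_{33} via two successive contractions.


(ABC)_{33} = sum_m (AB)_{3m} C_{m3}. First compute row 3 of AB.
(AB)_{31} = 3*1 + -4*4 + 0*-4 = -13
(AB)_{32} = 3*-2 + -4*-3 + 0*0 = 6
(AB)_{33} = 3*2 + -4*1 + 0*4 = 2
Now contract with column 3 of C:
(AB)_{31} * C_{13} = -13 * -3 = 39
(AB)_{32} * C_{23} = 6 * -3 = -18
(AB)_{33} * C_{33} = 2 * -3 = -6
(ABC)_{33} = 39 + -18 + -6 = 15

15


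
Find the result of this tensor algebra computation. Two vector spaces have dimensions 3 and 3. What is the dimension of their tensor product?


The dimension of a tensor product is the product of dimensions.
dim(V) = 3, dim(W) = 3
dim(V (x) W) = 3 * 3 = 9

9


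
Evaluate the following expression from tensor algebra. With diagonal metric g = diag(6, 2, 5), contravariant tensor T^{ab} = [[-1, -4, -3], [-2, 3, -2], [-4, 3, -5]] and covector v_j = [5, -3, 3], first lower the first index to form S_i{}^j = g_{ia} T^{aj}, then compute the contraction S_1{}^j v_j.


Step 1: lower the first index. For a diagonal metric, g_{ia} T^{aj} = g_{ii} T^{ij} (no sum on i).
g_{11} = 6
S_1{}^1 = 6 * T^{11} = 6 * -1 = -6
S_1{}^2 = 6 * T^{12} = 6 * -4 = -24
S_1{}^3 = 6 * T^{13} = 6 * -3 = -18
Step 2: contract S_1{}^j with v_j.
S_1{}^1 * v_1 = -6 * 5 = -30
S_1{}^2 * v_2 = -24 * -3 = 72
S_1{}^3 * v_3 = -18 * 3 = -54
Result = -30 + 72 + -54 = -12

-12


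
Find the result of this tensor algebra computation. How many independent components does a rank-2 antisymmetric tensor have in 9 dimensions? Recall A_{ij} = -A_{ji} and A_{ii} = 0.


An antisymmetric rank-2 tensor satisfies A_{ij} = -A_{ji}, so diagonal entries are zero.
The independent components are the upper-triangular entries: C(n, 2) = n(n-1)/2.
n = 9
C(9, 2) = 9 * 8 / 2 = 72 / 2 = 36

36


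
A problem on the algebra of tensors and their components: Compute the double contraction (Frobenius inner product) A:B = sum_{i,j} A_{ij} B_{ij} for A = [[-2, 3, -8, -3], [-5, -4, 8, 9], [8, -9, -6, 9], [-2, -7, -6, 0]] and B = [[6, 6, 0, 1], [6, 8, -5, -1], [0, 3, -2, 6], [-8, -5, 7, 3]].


A:B = sum over all i,j of A_{ij} * B_{ij}.
Row 1: -2*6=-12, 3*6=18, -8*0=0, -3*1=-3 => row sum = 3
Row 2: -5*6=-30, -4*8=-32, 8*-5=-40, 9*-1=-9 => row sum = -111
Row 3: 8*0=0, -9*3=-27, -6*-2=12, 9*6=54 => row sum = 39
Row 4: -2*-8=16, -7*-5=35, -6*7=-42, 0*3=0 => row sum = 9
Total = 3 + -111 + 39 + 9 = -60

-60


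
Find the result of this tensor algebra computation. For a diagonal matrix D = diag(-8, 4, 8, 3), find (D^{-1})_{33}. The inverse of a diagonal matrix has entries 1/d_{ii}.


For a diagonal matrix, the inverse has entries (D^{-1})_{ii} = 1/d_{ii}.
The diagonal entries are: d_{11} = -8, d_{22} = 4, d_{33} = 8, d_{44} = 3
We need (D^{-1})_{33} = 1/d_{33} = 1/8 = 1/8

1/8


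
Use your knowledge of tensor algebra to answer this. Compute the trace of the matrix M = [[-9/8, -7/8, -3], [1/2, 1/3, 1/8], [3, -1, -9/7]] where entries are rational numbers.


The trace is the sum of diagonal entries.
Diagonal: M[1,1] = -9/8, M[2,2] = 1/3, M[3,3] = -9/7
Tr(M) = -9/8 + 1/3 + -9/7
Computing step by step:
After adding M[1,1]: -9/8
After adding M[2,2]: -19/24
After adding M[3,3]: -349/168
Tr(M) = -349/168

-349/168


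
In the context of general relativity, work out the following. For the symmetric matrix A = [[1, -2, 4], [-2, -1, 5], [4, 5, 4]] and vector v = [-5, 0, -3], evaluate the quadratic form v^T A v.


First compute Av:
(Av)_1 = 1*-5 + -2*0 + 4*-3 = -17
(Av)_2 = -2*-5 + -1*0 + 5*-3 = -5
(Av)_3 = 4*-5 + 5*0 + 4*-3 = -32
Av = [-17, -5, -32]
Then v^T (Av) = -5*-17 + 0*-5 + -3*-32
= 85 + 0 + 96 = 181

181


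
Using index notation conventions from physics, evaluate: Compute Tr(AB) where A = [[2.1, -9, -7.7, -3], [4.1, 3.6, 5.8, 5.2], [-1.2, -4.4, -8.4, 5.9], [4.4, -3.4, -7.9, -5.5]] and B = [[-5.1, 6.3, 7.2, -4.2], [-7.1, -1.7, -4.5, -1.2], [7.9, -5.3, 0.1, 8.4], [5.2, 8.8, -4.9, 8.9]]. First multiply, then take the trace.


Tr(AB) = sum_i (AB)_{ii} where (AB)_{ii} = sum_k A_{ik} B_{ki}.
(AB)_{11} = 2.1*-5.1 + -9*-7.1 + -7.7*7.9 + -3*5.2 = -23.24
(AB)_{22} = 4.1*6.3 + 3.6*-1.7 + 5.8*-5.3 + 5.2*8.8 = 34.73
(AB)_{33} = -1.2*7.2 + -4.4*-4.5 + -8.4*0.1 + 5.9*-4.9 = -18.59
(AB)_{44} = 4.4*-4.2 + -3.4*-1.2 + -7.9*8.4 + -5.5*8.9 = -129.71
Tr(AB) = -23.24 + 34.73 + -18.59 + -129.71 = -136.81

-136.81


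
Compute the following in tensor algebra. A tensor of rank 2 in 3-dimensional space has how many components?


The number of components of a rank-r tensor in d dimensions is d^r.
Here d = 3 and r = 2.
3^2 = 9

9


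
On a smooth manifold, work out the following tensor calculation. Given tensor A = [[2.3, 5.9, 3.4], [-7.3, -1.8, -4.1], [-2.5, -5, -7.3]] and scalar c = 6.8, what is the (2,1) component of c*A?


Scalar multiplication: (cA)_{ij} = c * A_{ij}.
c = 6.8
A_{21} = -7.3
(cA)_{21} = 6.8 * -7.3 = -49.64

-49.64


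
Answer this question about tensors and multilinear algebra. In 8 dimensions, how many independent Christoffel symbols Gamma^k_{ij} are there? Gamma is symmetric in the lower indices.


Christoffel symbols Gamma^k_{ij} are symmetric in i,j, so there are d * d(d+1)/2 independent symbols.
d = 8
d(d+1)/2 = 8 * 9 / 2 = 36
Total = 8 * 36 = 288

288


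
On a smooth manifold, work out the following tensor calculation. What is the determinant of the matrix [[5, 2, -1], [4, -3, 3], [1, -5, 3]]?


Expanding along the first row, det(A) = a11*M_11 - a12*M_12 + a13*M_13, where M_1j is the (1,j) minor.
Minor M_11 = -3*3 - 3*-5 = 6
Minor M_12 = 4*3 - 3*1 = 9
Minor M_13 = 4*-5 - -3*1 = -17
det = 5*(6) - 2*(9) + -1*(-17)
    = 30 - 18 + 17
    = 29

29


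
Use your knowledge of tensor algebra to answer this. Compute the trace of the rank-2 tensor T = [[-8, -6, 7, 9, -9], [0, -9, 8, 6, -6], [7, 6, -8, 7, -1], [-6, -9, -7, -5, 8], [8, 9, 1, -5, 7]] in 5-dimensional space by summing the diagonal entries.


The contraction (trace) of a rank-2 tensor is the sum of its diagonal elements.
Diagonal entries: A[1,1] = -8, A[2,2] = -9, A[3,3] = -8, A[4,4] = -5, A[5,5] = 7
Tr(A) = -8 + -9 + -8 + -5 + 7 = -23

-23


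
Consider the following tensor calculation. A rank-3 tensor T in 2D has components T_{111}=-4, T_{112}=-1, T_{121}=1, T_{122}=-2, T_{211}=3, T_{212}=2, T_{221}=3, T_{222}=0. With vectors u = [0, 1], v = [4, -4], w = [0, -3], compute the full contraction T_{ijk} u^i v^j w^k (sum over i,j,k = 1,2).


S = sum over i,j,k of T_{ijk} u_i v_j w_k. Expanding all 8 terms:
T_{111}*u_1*v_1*w_1 = -4*0*4*0 = 0  (running total: 0)
T_{112}*u_1*v_1*w_2 = -1*0*4*-3 = 0  (running total: 0)
T_{121}*u_1*v_2*w_1 = 1*0*-4*0 = 0  (running total: 0)
T_{122}*u_1*v_2*w_2 = -2*0*-4*-3 = 0  (running total: 0)
T_{211}*u_2*v_1*w_1 = 3*1*4*0 = 0  (running total: 0)
T_{212}*u_2*v_1*w_2 = 2*1*4*-3 = -24  (running total: -24)
T_{221}*u_2*v_2*w_1 = 3*1*-4*0 = 0  (running total: -24)
T_{222}*u_2*v_2*w_2 = 0*1*-4*-3 = 0  (running total: -24)
S = -24

-24


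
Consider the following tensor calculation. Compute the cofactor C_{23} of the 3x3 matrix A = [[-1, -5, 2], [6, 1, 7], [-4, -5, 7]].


To find cofactor C_{23}, delete row 2 and column 3.
The resulting 2x2 submatrix is: [[-1, -5], [-4, -5]]
Minor M_{23} = -1*-5 - -5*-4
  = 5 - 20 = -15
Sign = (-1)^(2+3) = (-1)^5 = -1
Cofactor C_{23} = -1 * -15 = 15

15


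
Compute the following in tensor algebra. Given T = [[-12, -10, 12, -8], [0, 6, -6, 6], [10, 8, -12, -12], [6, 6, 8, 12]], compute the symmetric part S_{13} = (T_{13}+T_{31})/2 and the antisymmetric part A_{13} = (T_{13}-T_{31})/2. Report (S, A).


T_{13} = 12
T_{31} = 10
S_{13} = (12 + 10)/2 = 22/2 = 11
A_{13} = (12 - 10)/2 = 2/2 = 1
Check: S + A = 11 + 1 = 12 = T_{13}.

(11, 1)


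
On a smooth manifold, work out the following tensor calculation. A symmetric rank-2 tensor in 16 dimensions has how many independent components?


A symmetric rank-2 tensor in d dimensions has d(d+1)/2 independent components.
d = 16
d(d+1)/2 = 16 * 17 / 2 = 272 / 2 = 136

136


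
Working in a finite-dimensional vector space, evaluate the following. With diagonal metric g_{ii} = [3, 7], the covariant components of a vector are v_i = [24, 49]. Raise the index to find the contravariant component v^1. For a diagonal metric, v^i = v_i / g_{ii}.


To raise an index with a diagonal metric: v^i = v_i / g_{ii}.
For index 1: v_1 = 24, g_{11} = 3
v^1 = 24 / 3 = 8

8


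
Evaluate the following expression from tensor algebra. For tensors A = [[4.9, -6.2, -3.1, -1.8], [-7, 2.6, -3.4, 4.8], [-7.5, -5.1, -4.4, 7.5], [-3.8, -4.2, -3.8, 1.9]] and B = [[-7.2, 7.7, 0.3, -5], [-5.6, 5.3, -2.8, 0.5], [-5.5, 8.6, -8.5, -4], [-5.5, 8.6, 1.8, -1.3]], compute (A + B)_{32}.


Tensor addition is component-wise: (A + B)_{ij} = A_{ij} + B_{ij}.
A_{32} = -5.1
B_{32} = 8.6
(A + B)_{32} = -5.1 + 8.6 = 3.5

3.5


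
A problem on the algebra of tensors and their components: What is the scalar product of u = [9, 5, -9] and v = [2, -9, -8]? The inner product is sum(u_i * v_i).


The inner product u . v = sum of u_i * v_i.
Term-by-term: 9 * 2, 5 * -9, -9 * -8
Products: 18, -45, 72
Sum = 18 + -45 + 72 = 45

45


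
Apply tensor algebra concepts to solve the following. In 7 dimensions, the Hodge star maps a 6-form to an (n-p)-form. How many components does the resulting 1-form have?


The Hodge dual of a p-form on an n-dimensional manifold is an (n-p)-form.
n = 7, p = 6, so dual degree = 7 - 6 = 1
The number of components is C(n, n-p) = C(7, 1) = 7

7


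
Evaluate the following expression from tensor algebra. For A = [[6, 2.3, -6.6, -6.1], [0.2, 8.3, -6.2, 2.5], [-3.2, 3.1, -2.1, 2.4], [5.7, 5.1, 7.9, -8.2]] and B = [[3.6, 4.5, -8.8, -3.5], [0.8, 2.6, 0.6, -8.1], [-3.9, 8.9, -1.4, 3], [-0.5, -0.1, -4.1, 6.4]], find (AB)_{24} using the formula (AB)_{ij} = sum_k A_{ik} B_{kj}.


(AB)_{ij} = sum_k A_{ik} B_{kj}.
For i=2, j=4:
A_{21} * B_{14} = 0.2 * -3.5 = -0.7
A_{22} * B_{24} = 8.3 * -8.1 = -67.23
A_{23} * B_{34} = -6.2 * 3 = -18.6
A_{24} * B_{44} = 2.5 * 6.4 = 16
Sum = -0.7 + -67.23 + -18.6 + 16 = -70.53

-70.53


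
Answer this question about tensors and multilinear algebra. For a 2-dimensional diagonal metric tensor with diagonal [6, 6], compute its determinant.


For a diagonal metric, the determinant is the product of diagonal entries.
Diagonal entries: 6, 6
det(g) = 6 * 6 = 36

36


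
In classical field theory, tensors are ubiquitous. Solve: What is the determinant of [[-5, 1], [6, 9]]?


For a 2x2 matrix [[a, b], [c, d]], det = a*d - b*c.
a = -5, b = 1, c = 6, d = 9
a*d = -5 * 9 = -45
b*c = 1 * 6 = 6
det = -45 - 6 = -51

-51


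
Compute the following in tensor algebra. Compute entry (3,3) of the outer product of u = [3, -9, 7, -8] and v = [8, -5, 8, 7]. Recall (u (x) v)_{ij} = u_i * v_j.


The outer product entry T_{ij} = u_i * v_j.
We need i=3, j=3.
u_3 = 7, v_3 = 8
T_{3,3} = 7 * 8 = 56

56


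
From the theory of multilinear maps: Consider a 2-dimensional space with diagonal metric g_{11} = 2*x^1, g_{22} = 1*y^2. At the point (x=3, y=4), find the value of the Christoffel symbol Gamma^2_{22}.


For a diagonal metric, Gamma^k_{ij} = (1/2) g^{kk} (dg_{ik}/dx_j + dg_{jk}/dx_i - dg_{ij}/dx_k).
The metric is diagonal, so g_{ab} = 0 for a != b.
At the given point: g_{11} = 6, g_{22} = 16
g^{22} = 1/16
dg_{22}/dx_2 = dg_{22}/dx_2 = 8
dg_{22}/dx_2 = dg_{22}/dx_2 = 8
dg_{22}/dx_2 = dg_{22}/dx_2 = 8
Numerator = 8 + 8 - 8 = 8
Gamma^2_{22} = 8 / (2 * 16) = 1/4

1/4


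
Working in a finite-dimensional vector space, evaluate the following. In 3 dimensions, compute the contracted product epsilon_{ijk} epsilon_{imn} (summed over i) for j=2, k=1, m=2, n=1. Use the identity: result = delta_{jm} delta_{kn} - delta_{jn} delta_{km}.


Using the identity: epsilon_{ijk} epsilon_{imn} = delta_{jm} delta_{kn} - delta_{jn} delta_{km}.
delta_{22} = 1
delta_{11} = 1
delta_{21} = 0
delta_{12} = 0
Result = 1 * 1 - 0 * 0 = 1 - 0 = 1

1


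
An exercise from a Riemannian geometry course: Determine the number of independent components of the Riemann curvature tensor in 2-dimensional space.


The Riemann tensor in d dimensions has d^2(d^2 - 1)/12 independent components.
d = 2, so d^2 = 4
d^2 - 1 = 3
d^2(d^2 - 1) = 4 * 3 = 12
Divide by 12: 12 / 12 = 1

1


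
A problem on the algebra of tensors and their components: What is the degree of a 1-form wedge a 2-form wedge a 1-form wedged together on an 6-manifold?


The degree of a wedge product is the sum of the degrees of the individual forms.
Degrees: 1, 2, 1
Total degree = 1 + 2 + 1 = 4

4


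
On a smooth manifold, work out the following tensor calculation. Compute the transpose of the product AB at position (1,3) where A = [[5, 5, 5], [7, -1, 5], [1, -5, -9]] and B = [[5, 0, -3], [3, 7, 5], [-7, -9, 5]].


(AB)^T_{ij} = (AB)_{ji} = sum_k A_{jk} B_{ki}.
For i=1, j=3 we need (AB)_{31}:
A_{31} * B_{11} = 1 * 5 = 5
A_{32} * B_{21} = -5 * 3 = -15
A_{33} * B_{31} = -9 * -7 = 63
Sum = 5 + -15 + 63 = 53

53


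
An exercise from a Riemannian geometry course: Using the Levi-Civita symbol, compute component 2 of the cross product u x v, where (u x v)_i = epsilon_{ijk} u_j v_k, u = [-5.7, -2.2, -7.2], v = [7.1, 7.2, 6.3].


(u x v)_2 = sum_{j,k} epsilon_{2jk} u_j v_k. Only permutations of (1,2,3) contribute; the two non-zero terms are:
eps_{213} u_1 v_3 = -1 * -5.7 * 6.3 = 35.91
eps_{231} u_3 v_1 = 1 * -7.2 * 7.1 = -51.12
(u x v)_2 = -15.21

-15.21


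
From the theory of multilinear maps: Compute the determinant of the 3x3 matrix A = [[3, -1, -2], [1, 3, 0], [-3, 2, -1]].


Expanding along the first row, det(A) = a11*M_11 - a12*M_12 + a13*M_13, where M_1j is the (1,j) minor.
Minor M_11 = 3*-1 - 0*2 = -3
Minor M_12 = 1*-1 - 0*-3 = -1
Minor M_13 = 1*2 - 3*-3 = 11
det = 3*(-3) - -1*(-1) + -2*(11)
    = -9 - 1 + -22
    = -32

-32


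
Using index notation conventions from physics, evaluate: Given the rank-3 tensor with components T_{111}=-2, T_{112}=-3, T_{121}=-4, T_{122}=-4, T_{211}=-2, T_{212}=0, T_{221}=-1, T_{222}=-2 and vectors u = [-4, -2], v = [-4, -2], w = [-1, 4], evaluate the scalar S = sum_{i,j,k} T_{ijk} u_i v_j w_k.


S = sum over i,j,k of T_{ijk} u_i v_j w_k. Expanding all 8 terms:
T_{111}*u_1*v_1*w_1 = -2*-4*-4*-1 = 32  (running total: 32)
T_{112}*u_1*v_1*w_2 = -3*-4*-4*4 = -192  (running total: -160)
T_{121}*u_1*v_2*w_1 = -4*-4*-2*-1 = 32  (running total: -128)
T_{122}*u_1*v_2*w_2 = -4*-4*-2*4 = -128  (running total: -256)
T_{211}*u_2*v_1*w_1 = -2*-2*-4*-1 = 16  (running total: -240)
T_{212}*u_2*v_1*w_2 = 0*-2*-4*4 = 0  (running total: -240)
T_{221}*u_2*v_2*w_1 = -1*-2*-2*-1 = 4  (running total: -236)
T_{222}*u_2*v_2*w_2 = -2*-2*-2*4 = -32  (running total: -268)
S = -268

-268
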